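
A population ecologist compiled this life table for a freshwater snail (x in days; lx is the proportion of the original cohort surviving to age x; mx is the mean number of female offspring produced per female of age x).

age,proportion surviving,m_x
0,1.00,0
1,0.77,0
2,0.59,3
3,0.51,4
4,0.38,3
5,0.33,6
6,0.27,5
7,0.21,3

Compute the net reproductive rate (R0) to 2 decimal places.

8.91

lx·mx by age: 0, 0, 1.77, 2.04, 1.14, 1.98, 1.35, 0.63
R0 = Σ lx·mx = 8.91 → 8.91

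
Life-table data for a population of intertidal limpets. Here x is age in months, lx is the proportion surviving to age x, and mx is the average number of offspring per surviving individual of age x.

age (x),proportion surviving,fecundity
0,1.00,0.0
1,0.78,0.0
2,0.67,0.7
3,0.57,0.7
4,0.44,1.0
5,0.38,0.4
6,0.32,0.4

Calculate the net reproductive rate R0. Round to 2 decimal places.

1.59

lx·mx by age: 0, 0, 0.469, 0.399, 0.44, 0.152, 0.128
R0 = Σ lx·mx = 1.588 → 1.59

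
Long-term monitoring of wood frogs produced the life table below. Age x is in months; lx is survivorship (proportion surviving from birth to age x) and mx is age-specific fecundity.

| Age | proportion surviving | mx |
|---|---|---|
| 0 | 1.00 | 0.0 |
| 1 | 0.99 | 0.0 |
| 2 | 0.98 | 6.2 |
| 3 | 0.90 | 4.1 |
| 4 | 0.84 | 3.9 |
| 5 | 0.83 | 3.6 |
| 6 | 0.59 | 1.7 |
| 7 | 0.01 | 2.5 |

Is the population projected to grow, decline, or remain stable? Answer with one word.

R0 = Σ lx·mx = 0 + 0 + 6.076 + 3.69 + 3.276 + 2.988 + 1.003 + 0.025 = 17.058
R0 > 1, so the population is growing.

growing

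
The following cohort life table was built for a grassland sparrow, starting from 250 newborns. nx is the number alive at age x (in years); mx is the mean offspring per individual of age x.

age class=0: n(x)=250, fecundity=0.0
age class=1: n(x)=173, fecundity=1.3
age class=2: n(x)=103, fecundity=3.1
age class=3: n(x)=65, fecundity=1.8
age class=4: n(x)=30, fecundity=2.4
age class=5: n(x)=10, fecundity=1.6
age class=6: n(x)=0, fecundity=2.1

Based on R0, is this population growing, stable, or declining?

growing

lx = nx/n0 = nx/250: 1, 0.692, 0.412, 0.26, 0.12, 0.04, 0
R0 = Σ lx·mx = 0 + 0.8996 + 1.2772 + 0.468 + 0.288 + 0.064 + 0 = 2.9968
R0 > 1, so the population is growing.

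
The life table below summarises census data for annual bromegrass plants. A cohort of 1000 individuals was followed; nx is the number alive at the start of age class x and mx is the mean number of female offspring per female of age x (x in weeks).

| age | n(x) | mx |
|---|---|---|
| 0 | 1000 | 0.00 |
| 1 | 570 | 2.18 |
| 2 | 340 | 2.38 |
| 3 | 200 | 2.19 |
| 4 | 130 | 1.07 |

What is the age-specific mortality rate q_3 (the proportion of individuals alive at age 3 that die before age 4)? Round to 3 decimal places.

0.350

lx = nx/n0 = nx/1000: 1, 0.57, 0.34, 0.2, 0.13
q_3 = (l_3 − l_4) / l_3 = (0.2 − 0.13) / 0.2
     = 0.07 / 0.2 = 0.35 → 0.350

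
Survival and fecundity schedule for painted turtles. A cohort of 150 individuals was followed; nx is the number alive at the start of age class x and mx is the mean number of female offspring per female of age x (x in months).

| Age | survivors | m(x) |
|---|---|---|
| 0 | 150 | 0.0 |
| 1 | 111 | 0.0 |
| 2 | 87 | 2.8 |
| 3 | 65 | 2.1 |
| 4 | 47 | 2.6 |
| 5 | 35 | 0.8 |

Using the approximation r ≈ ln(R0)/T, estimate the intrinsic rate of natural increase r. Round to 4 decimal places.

0.4390

lx = nx/n0 = nx/150: 1, 0.74, 0.58, 0.43333…, 0.31333…, 0.23333…
R0 = Σ lx·mx = 0 + 0 + 1.624 + 0.91… + 0.81467… + 0.18667… = 3.535333…
Σ x·lx·mx = 10.17…; T = 10.17…/3.535333… = 2.87667…
r ≈ ln(R0)/T = ln(3.535333…)/2.87667… = 0.438982… → 0.4390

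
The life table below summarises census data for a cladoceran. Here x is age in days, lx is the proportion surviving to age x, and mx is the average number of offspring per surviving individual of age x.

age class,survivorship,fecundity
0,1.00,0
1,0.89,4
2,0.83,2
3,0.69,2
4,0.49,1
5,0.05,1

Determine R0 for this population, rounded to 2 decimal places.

7.14

lx·mx by age: 0, 3.56, 1.66, 1.38, 0.49, 0.05
R0 = Σ lx·mx = 7.14 → 7.14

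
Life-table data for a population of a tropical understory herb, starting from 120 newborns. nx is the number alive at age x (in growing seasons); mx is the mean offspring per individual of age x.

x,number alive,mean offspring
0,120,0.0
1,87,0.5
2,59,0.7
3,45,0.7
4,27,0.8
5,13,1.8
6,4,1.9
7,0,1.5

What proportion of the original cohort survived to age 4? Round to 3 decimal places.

l_4 = n_4/n_0 = 27/120 = 0.225 → 0.225

0.225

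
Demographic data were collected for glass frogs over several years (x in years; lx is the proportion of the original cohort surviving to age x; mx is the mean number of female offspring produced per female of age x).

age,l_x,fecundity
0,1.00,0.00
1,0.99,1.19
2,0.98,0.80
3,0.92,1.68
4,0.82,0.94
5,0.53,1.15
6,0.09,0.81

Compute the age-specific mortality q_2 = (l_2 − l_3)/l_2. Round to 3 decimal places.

q_2 = (l_2 − l_3) / l_2 = (0.98 − 0.92) / 0.98
     = 0.06 / 0.98 = 0.061224… → 0.061

0.061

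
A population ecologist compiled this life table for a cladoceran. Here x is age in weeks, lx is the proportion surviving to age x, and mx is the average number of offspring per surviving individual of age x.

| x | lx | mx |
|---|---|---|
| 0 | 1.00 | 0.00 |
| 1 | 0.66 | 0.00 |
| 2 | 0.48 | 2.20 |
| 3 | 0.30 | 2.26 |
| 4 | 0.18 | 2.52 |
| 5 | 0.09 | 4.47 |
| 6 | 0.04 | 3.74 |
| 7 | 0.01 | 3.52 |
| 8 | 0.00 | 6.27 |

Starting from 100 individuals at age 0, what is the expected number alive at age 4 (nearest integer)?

Expected survivors = N0 · l_4 = 100 × 0.18 = 18 → 18

18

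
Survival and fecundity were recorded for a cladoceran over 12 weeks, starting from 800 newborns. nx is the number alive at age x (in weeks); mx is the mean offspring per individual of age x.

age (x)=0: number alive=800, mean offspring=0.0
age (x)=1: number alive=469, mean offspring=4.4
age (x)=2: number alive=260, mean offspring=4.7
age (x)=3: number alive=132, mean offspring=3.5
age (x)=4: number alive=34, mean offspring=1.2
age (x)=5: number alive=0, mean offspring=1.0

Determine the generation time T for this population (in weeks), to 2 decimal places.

lx = nx/n0 = nx/800: 1, 0.58625, 0.325, 0.165, 0.0425, 0
lx·mx: 0, 2.5795, 1.5275, 0.5775, 0.051, 0 → R0 = 4.7355
x·lx·mx: 0, 2.5795, 3.055, 1.7325, 0.204, 0 → Σ = 7.571
T = 7.571 / 4.7355 = 1.598775… → 1.60

1.60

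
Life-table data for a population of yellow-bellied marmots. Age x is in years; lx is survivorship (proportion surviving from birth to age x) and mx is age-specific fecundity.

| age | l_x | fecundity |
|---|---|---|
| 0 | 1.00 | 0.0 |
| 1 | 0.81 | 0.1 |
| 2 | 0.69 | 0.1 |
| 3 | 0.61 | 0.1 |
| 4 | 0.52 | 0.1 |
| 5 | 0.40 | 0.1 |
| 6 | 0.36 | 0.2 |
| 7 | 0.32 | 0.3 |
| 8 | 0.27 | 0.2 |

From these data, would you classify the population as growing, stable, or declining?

declining

R0 = Σ lx·mx = 0 + 0.081 + 0.069 + 0.061 + 0.052 + 0.04 + 0.072 + 0.096 + 0.054 = 0.525
R0 < 1, so the population is declining.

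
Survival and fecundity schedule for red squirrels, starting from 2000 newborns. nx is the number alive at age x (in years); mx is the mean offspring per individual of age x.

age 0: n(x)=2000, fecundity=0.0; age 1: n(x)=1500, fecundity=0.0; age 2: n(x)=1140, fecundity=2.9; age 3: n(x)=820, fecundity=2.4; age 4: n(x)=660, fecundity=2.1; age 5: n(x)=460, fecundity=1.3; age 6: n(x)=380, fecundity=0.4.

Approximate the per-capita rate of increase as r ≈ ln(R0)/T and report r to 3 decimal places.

lx = nx/n0 = nx/2000: 1, 0.75, 0.57, 0.41, 0.33, 0.23, 0.19
R0 = Σ lx·mx = 0 + 0 + 1.653 + 0.984 + 0.693 + 0.299 + 0.076 = 3.705
Σ x·lx·mx = 10.981; T = 10.981/3.705 = 2.96383…
r ≈ ln(R0)/T = ln(3.705)/2.96383… = 0.44189… → 0.442

0.442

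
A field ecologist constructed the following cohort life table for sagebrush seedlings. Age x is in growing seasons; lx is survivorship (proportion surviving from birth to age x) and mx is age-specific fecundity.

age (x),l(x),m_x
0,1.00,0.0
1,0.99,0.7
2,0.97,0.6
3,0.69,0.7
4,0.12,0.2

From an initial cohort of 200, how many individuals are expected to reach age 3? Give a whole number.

138

Expected survivors = N0 · l_3 = 200 × 0.69 = 138 → 138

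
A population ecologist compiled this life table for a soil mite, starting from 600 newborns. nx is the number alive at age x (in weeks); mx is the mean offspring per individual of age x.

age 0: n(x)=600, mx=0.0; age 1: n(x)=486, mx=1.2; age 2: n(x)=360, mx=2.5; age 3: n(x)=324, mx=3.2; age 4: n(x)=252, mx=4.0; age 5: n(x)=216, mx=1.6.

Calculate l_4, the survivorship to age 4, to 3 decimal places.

0.420

l_4 = n_4/n_0 = 252/600 = 0.42 → 0.420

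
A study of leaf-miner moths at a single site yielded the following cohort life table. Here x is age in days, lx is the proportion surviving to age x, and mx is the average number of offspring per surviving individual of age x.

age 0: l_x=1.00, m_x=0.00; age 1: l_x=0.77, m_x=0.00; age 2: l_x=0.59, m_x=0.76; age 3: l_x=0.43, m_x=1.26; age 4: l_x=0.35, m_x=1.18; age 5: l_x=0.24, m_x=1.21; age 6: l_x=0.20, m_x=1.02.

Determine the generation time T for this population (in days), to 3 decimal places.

3.610

lx·mx: 0, 0, 0.4484, 0.5418, 0.413, 0.2904, 0.204 → R0 = 1.8976
x·lx·mx: 0, 0, 0.8968, 1.6254, 1.652, 1.452, 1.224 → Σ = 6.8502
T = 6.8502 / 1.8976 = 3.609928… → 3.610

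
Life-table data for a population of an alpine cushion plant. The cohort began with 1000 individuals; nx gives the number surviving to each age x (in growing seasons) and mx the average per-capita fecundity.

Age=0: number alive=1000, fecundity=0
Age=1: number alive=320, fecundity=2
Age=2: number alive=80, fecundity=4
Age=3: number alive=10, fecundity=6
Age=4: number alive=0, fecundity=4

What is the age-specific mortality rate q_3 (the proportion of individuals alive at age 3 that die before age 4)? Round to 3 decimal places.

1.000

lx = nx/n0 = nx/1000: 1, 0.32, 0.08, 0.01, 0
q_3 = (l_3 − l_4) / l_3 = (0.01 − 0) / 0.01
     = 0.01 / 0.01 = 1 → 1.000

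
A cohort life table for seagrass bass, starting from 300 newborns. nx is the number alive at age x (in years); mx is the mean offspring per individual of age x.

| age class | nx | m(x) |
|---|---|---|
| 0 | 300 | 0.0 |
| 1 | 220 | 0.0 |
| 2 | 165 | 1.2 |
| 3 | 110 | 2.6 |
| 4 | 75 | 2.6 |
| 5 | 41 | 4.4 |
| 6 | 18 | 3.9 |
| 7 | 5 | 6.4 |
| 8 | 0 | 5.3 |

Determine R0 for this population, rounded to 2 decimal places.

lx = nx/n0 = nx/300: 1, 0.73333…, 0.55, 0.36667…, 0.25, 0.13667…, 0.06, 0.01667…, 0
lx·mx by age: 0, 0, 0.66, 0.953333…, 0.65, 0.601333…, 0.234, 0.106667…, 0
R0 = Σ lx·mx = 3.205333… → 3.21

3.21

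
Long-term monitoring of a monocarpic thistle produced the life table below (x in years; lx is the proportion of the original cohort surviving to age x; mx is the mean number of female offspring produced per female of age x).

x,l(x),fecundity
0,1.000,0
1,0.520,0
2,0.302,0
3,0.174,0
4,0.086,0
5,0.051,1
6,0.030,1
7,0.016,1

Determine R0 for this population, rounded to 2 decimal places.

lx·mx by age: 0, 0, 0, 0, 0, 0.051, 0.03, 0.016
R0 = Σ lx·mx = 0.097 → 0.10

0.10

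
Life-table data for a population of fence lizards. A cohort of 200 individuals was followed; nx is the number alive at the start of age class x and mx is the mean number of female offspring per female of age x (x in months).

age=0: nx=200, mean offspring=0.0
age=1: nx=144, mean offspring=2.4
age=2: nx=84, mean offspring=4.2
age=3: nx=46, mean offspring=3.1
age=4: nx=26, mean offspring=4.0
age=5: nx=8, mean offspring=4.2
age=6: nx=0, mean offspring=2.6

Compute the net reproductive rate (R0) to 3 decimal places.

4.893

lx = nx/n0 = nx/200: 1, 0.72, 0.42, 0.23, 0.13, 0.04, 0
lx·mx by age: 0, 1.728, 1.764, 0.713, 0.52, 0.168, 0
R0 = Σ lx·mx = 4.893 → 4.893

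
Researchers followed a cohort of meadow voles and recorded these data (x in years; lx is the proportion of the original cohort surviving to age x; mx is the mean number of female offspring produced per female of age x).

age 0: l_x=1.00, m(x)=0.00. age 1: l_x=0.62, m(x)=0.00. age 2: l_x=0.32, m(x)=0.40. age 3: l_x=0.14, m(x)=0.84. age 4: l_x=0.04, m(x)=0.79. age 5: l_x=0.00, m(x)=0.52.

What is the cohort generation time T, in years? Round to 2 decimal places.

2.65

lx·mx: 0, 0, 0.128, 0.1176, 0.0316, 0 → R0 = 0.2772
x·lx·mx: 0, 0, 0.256, 0.3528, 0.1264, 0 → Σ = 0.7352
T = 0.7352 / 0.2772 = 2.652237… → 2.65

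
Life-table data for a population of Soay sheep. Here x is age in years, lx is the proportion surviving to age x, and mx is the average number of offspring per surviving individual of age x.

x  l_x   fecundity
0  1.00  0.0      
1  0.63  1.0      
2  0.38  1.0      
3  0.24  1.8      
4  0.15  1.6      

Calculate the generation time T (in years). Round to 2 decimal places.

lx·mx: 0, 0.63, 0.38, 0.432, 0.24 → R0 = 1.682
x·lx·mx: 0, 0.63, 0.76, 1.296, 0.96 → Σ = 3.646
T = 3.646 / 1.682 = 2.167658… → 2.17

2.17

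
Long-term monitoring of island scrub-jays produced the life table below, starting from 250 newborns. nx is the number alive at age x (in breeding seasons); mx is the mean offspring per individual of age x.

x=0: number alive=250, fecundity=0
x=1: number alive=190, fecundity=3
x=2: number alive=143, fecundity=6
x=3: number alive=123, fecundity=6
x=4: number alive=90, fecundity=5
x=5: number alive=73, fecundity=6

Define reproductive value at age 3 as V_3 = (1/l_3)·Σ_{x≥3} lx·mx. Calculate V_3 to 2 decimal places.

lx = nx/n0 = nx/250: 1, 0.76, 0.572, 0.492, 0.36, 0.292
lx·mx for x ≥ 3: 2.952, 1.8, 1.752 → sum = 6.504
V_3 = 6.504 / l_3 = 6.504 / 0.492 = 13.219512… → 13.22

13.22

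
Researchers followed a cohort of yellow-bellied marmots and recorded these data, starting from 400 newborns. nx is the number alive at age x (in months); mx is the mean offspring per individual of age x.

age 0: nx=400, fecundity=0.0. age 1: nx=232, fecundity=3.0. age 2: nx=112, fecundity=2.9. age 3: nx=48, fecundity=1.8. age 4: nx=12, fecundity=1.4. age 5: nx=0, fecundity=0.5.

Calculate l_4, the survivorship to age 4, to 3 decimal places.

0.030

l_4 = n_4/n_0 = 12/400 = 0.03 → 0.030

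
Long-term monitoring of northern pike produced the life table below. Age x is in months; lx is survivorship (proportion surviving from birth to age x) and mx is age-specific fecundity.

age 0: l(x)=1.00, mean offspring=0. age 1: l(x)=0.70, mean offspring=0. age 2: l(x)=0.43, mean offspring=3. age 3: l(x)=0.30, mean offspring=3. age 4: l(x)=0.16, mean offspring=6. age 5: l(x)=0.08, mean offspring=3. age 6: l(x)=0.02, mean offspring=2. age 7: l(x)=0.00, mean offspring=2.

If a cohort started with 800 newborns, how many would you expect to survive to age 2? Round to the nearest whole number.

Expected survivors = N0 · l_2 = 800 × 0.43 = 344 → 344

344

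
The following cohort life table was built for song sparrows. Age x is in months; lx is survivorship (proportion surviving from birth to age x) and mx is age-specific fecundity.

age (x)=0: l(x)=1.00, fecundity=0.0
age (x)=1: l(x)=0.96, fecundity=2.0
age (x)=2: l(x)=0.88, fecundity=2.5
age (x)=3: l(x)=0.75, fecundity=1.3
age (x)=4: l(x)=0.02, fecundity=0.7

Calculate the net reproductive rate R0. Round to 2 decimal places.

5.11

lx·mx by age: 0, 1.92, 2.2, 0.975, 0.014
R0 = Σ lx·mx = 5.109 → 5.11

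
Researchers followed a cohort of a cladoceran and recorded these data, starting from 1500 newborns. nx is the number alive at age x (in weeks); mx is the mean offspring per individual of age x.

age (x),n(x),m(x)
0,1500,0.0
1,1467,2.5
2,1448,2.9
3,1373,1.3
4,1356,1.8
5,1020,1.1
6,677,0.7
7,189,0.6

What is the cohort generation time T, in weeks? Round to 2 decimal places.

2.64

lx = nx/n0 = nx/1500: 1, 0.978, 0.96533…, 0.91533…, 0.904, 0.68, 0.45133…, 0.126
lx·mx: 0, 2.445, 2.799467…, 1.189933…, 1.6272, 0.748, 0.315933…, 0.0756 → R0 = 9.201133…
x·lx·mx: 0, 2.445, 5.598933…, 3.5698…, 6.5088, 3.74, 1.8956…, 0.5292 → Σ = 24.287333…
T = 24.287333… / 9.201133… = 2.639602… → 2.64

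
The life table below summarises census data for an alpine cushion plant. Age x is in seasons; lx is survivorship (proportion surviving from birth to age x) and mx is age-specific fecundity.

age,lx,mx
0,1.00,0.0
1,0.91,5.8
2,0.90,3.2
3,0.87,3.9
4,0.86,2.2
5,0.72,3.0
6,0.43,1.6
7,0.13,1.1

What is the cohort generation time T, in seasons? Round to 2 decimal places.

lx·mx: 0, 5.278, 2.88, 3.393, 1.892, 2.16, 0.688, 0.143 → R0 = 16.434
x·lx·mx: 0, 5.278, 5.76, 10.179, 7.568, 10.8, 4.128, 1.001 → Σ = 44.714
T = 44.714 / 16.434 = 2.720823… → 2.72

2.72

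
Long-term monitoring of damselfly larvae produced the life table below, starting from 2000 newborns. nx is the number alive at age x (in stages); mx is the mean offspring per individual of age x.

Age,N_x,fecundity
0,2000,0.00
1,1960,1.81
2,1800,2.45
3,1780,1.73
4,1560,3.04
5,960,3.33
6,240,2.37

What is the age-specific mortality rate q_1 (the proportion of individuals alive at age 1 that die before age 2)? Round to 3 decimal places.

0.082

lx = nx/n0 = nx/2000: 1, 0.98, 0.9, 0.89, 0.78, 0.48, 0.12
q_1 = (l_1 − l_2) / l_1 = (0.98 − 0.9) / 0.98
     = 0.08 / 0.98 = 0.081633… → 0.082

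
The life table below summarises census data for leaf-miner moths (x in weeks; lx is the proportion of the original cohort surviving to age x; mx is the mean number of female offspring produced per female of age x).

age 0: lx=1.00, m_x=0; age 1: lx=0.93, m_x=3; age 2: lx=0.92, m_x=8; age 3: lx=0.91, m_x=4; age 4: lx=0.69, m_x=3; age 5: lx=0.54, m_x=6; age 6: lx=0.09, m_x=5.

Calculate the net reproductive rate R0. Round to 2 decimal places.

19.55

lx·mx by age: 0, 2.79, 7.36, 3.64, 2.07, 3.24, 0.45
R0 = Σ lx·mx = 19.55 → 19.55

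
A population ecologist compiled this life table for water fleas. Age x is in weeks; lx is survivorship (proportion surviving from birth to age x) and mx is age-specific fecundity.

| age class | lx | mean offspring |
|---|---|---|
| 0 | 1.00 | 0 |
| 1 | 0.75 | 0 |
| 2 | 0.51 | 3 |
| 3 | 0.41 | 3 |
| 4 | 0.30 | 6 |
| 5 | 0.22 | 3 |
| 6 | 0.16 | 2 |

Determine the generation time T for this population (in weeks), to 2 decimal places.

lx·mx: 0, 0, 1.53, 1.23, 1.8, 0.66, 0.32 → R0 = 5.54
x·lx·mx: 0, 0, 3.06, 3.69, 7.2, 3.3, 1.92 → Σ = 19.17
T = 19.17 / 5.54 = 3.460289… → 3.46

3.46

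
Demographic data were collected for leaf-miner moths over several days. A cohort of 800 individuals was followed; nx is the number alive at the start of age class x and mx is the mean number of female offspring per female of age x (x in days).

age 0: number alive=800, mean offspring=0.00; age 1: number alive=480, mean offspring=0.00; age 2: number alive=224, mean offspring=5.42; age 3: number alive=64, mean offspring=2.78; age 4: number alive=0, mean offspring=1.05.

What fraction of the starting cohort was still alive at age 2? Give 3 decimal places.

0.280

l_2 = n_2/n_0 = 224/800 = 0.28 → 0.280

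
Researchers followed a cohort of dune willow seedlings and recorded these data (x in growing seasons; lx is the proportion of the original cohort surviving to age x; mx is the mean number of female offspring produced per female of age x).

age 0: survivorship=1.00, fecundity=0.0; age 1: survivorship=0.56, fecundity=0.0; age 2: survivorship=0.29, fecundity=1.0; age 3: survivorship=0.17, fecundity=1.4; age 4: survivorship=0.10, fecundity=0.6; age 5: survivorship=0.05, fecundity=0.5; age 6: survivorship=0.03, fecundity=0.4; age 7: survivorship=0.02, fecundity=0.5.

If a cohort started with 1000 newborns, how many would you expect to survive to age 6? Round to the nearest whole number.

Expected survivors = N0 · l_6 = 1000 × 0.03 = 30 → 30

30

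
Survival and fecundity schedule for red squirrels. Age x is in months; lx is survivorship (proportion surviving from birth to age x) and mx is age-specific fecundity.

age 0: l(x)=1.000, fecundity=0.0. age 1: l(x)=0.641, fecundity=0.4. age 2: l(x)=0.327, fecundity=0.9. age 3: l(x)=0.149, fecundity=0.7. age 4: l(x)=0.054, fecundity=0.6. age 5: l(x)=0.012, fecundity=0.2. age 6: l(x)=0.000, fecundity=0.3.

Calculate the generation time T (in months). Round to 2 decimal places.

1.88

lx·mx: 0, 0.2564, 0.2943, 0.1043, 0.0324, 0.0024, 0 → R0 = 0.6898
x·lx·mx: 0, 0.2564, 0.5886, 0.3129, 0.1296, 0.012, 0 → Σ = 1.2995
T = 1.2995 / 0.6898 = 1.883879… → 1.88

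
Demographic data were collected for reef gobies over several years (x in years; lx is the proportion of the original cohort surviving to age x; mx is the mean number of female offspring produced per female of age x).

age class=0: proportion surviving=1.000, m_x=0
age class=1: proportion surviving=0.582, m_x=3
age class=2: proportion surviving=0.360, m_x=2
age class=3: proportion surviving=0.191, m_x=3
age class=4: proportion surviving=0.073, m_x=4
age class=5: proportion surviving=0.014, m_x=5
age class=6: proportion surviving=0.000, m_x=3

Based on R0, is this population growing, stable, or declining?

growing

R0 = Σ lx·mx = 0 + 1.746 + 0.72 + 0.573 + 0.292 + 0.07 + 0 = 3.401
R0 > 1, so the population is growing.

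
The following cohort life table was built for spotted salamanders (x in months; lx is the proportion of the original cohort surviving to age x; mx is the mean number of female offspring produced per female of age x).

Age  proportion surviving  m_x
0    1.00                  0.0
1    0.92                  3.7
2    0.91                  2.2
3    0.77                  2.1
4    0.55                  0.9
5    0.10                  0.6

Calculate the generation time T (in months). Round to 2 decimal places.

lx·mx: 0, 3.404, 2.002, 1.617, 0.495, 0.06 → R0 = 7.578
x·lx·mx: 0, 3.404, 4.004, 4.851, 1.98, 0.3 → Σ = 14.539
T = 14.539 / 7.578 = 1.91858… → 1.92

1.92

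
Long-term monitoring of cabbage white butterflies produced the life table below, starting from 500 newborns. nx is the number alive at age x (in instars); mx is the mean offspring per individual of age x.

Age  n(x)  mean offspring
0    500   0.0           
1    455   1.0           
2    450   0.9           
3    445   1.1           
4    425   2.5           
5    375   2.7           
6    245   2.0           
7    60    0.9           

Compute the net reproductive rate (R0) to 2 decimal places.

lx = nx/n0 = nx/500: 1, 0.91, 0.9, 0.89, 0.85, 0.75, 0.49, 0.12
lx·mx by age: 0, 0.91, 0.81, 0.979, 2.125, 2.025, 0.98, 0.108
R0 = Σ lx·mx = 7.937 → 7.94

7.94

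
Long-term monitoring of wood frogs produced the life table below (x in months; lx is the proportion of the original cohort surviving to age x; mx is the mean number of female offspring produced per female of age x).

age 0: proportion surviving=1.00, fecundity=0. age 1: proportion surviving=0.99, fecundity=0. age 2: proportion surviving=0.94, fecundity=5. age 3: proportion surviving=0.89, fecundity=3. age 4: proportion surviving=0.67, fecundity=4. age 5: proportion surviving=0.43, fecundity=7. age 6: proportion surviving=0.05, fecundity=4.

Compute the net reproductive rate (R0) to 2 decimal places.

lx·mx by age: 0, 0, 4.7, 2.67, 2.68, 3.01, 0.2
R0 = Σ lx·mx = 13.26 → 13.26

13.26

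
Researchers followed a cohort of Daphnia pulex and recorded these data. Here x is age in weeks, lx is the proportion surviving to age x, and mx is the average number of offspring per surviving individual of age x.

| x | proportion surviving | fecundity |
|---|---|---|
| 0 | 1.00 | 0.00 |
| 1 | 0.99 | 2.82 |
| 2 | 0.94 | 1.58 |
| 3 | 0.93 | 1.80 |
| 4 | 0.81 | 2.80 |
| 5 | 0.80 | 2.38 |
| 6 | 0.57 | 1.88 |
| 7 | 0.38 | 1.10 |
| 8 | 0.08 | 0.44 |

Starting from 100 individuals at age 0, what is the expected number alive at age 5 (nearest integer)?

80

Expected survivors = N0 · l_5 = 100 × 0.80 = 80 → 80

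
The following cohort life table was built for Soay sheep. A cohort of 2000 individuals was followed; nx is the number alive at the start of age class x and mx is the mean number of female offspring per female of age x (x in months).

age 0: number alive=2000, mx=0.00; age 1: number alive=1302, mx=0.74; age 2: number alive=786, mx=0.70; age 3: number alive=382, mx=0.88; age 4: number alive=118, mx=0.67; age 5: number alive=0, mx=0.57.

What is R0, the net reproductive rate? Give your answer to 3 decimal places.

lx = nx/n0 = nx/2000: 1, 0.651, 0.393, 0.191, 0.059, 0
lx·mx by age: 0, 0.48174, 0.2751, 0.16808, 0.03953, 0
R0 = Σ lx·mx = 0.96445 → 0.964

0.964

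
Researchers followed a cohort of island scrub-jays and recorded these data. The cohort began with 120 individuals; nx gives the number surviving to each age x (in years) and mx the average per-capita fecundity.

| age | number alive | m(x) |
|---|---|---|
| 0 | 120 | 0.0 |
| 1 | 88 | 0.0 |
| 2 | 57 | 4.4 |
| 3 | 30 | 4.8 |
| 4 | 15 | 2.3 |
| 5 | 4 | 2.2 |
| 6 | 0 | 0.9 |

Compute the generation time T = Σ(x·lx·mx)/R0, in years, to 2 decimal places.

2.55

lx = nx/n0 = nx/120: 1, 0.73333…, 0.475, 0.25, 0.125, 0.03333…, 0
lx·mx: 0, 0, 2.09, 1.2, 0.2875, 0.073333…, 0 → R0 = 3.650833…
x·lx·mx: 0, 0, 4.18, 3.6, 1.15, 0.366667…, 0 → Σ = 9.296667…
T = 9.296667… / 3.650833… = 2.546451… → 2.55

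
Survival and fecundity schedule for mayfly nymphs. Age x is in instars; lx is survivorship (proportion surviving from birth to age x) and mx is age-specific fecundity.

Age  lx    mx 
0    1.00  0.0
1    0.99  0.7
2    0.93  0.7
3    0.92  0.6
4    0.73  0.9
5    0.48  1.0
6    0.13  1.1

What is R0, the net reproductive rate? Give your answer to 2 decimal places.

3.18

lx·mx by age: 0, 0.693, 0.651, 0.552, 0.657, 0.48, 0.143
R0 = Σ lx·mx = 3.176 → 3.18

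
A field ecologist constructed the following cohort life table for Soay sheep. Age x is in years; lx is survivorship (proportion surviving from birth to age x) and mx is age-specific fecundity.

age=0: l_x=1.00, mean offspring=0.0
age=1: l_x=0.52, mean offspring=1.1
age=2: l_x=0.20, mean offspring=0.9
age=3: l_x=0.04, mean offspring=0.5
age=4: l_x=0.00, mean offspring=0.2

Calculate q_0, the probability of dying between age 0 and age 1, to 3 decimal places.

0.480

q_0 = (l_0 − l_1) / l_0 = (1 − 0.52) / 1
     = 0.48 / 1 = 0.48 → 0.480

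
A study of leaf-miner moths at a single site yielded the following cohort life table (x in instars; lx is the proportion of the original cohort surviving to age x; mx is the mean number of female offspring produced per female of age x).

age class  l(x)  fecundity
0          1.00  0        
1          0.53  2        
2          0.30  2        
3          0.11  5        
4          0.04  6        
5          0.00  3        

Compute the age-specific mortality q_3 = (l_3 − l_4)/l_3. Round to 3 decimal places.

q_3 = (l_3 − l_4) / l_3 = (0.11 − 0.04) / 0.11
     = 0.07 / 0.11 = 0.636364… → 0.636

0.636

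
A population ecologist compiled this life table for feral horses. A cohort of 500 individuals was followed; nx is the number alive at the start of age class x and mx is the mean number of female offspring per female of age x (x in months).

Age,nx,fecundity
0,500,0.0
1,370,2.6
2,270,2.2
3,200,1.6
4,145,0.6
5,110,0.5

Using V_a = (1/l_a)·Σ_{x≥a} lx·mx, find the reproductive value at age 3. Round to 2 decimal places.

lx = nx/n0 = nx/500: 1, 0.74, 0.54, 0.4, 0.29, 0.22
lx·mx for x ≥ 3: 0.64, 0.174, 0.11 → sum = 0.924
V_3 = 0.924 / l_3 = 0.924 / 0.4 = 2.31 → 2.31

2.31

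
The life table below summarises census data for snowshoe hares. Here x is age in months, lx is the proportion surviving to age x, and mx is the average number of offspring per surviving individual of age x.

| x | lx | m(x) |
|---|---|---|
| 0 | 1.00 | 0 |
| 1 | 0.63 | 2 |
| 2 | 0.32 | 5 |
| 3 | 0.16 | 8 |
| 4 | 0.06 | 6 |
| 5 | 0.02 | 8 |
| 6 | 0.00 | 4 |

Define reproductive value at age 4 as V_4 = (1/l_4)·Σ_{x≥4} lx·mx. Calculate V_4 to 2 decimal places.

lx·mx for x ≥ 4: 0.36, 0.16, 0 → sum = 0.52
V_4 = 0.52 / l_4 = 0.52 / 0.06 = 8.666667… → 8.67

8.67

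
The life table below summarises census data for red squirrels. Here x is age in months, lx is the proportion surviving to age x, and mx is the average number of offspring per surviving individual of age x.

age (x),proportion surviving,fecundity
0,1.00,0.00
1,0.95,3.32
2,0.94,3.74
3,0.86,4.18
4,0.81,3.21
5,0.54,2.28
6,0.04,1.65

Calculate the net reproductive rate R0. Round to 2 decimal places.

lx·mx by age: 0, 3.154, 3.5156, 3.5948, 2.6001, 1.2312, 0.066
R0 = Σ lx·mx = 14.1617 → 14.16

14.16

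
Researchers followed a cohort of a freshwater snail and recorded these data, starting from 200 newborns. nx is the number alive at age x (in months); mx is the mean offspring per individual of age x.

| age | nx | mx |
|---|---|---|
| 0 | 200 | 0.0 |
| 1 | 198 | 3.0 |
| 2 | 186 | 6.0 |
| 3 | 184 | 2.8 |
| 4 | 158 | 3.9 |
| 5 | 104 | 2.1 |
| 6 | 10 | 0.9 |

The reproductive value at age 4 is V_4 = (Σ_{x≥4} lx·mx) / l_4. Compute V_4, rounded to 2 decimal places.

lx = nx/n0 = nx/200: 1, 0.99, 0.93, 0.92, 0.79, 0.52, 0.05
lx·mx for x ≥ 4: 3.081, 1.092, 0.045 → sum = 4.218
V_4 = 4.218 / l_4 = 4.218 / 0.79 = 5.339241… → 5.34

5.34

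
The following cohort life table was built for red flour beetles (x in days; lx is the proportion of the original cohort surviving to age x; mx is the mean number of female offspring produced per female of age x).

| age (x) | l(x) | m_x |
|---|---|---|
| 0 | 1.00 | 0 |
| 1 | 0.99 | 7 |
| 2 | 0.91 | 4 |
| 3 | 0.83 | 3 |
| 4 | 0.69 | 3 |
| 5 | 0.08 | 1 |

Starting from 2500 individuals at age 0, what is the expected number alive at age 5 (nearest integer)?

200

Expected survivors = N0 · l_5 = 2500 × 0.08 = 200 → 200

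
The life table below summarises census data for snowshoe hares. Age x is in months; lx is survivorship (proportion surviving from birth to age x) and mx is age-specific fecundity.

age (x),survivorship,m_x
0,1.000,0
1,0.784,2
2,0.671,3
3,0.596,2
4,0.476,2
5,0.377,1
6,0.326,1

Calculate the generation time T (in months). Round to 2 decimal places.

2.62

lx·mx: 0, 1.568, 2.013, 1.192, 0.952, 0.377, 0.326 → R0 = 6.428
x·lx·mx: 0, 1.568, 4.026, 3.576, 3.808, 1.885, 1.956 → Σ = 16.819
T = 16.819 / 6.428 = 2.616521… → 2.62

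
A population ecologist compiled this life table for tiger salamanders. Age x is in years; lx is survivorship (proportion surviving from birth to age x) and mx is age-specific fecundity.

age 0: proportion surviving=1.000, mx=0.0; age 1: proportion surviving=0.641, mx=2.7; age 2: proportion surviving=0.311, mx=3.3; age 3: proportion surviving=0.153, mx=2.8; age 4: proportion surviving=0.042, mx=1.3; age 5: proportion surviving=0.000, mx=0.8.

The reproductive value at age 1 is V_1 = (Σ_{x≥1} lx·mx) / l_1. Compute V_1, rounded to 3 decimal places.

lx·mx for x ≥ 1: 1.7307, 1.0263, 0.4284, 0.0546, 0 → sum = 3.24
V_1 = 3.24 / l_1 = 3.24 / 0.641 = 5.054602… → 5.055

5.055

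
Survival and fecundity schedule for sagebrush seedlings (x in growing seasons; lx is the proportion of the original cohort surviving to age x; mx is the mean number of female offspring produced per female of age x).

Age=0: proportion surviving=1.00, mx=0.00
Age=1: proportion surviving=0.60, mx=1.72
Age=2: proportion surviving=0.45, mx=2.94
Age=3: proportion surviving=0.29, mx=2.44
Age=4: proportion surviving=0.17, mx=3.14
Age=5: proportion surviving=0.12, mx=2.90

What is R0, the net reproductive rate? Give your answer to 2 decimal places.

3.94

lx·mx by age: 0, 1.032, 1.323, 0.7076, 0.5338, 0.348
R0 = Σ lx·mx = 3.9444 → 3.94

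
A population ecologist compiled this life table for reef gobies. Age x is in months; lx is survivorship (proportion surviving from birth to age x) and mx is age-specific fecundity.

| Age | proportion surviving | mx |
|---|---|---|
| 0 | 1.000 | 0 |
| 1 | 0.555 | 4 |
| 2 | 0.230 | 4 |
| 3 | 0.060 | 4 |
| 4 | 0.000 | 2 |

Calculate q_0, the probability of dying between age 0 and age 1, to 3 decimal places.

0.445

q_0 = (l_0 − l_1) / l_0 = (1 − 0.555) / 1
     = 0.445 / 1 = 0.445 → 0.445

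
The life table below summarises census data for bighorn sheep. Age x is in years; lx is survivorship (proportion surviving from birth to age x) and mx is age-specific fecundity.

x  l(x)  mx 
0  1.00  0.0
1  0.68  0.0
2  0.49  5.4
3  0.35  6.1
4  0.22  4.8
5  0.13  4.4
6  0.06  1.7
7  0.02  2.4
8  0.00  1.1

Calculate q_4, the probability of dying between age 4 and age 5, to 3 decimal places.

q_4 = (l_4 − l_5) / l_4 = (0.22 − 0.13) / 0.22
     = 0.09 / 0.22 = 0.409091… → 0.409

0.409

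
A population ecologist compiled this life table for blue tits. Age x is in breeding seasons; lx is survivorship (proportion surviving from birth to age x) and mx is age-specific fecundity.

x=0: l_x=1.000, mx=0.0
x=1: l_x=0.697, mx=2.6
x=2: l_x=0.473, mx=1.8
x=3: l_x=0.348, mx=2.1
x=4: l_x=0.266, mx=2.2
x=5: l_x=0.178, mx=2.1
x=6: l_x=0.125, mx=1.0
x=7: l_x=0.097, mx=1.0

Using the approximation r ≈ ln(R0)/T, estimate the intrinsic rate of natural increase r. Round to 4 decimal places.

R0 = Σ lx·mx = 0 + 1.8122 + 0.8514 + 0.7308 + 0.5852 + 0.3738 + 0.125 + 0.097 = 4.5754
Σ x·lx·mx = 11.3462; T = 11.3462/4.5754 = 2.47983…
r ≈ ln(R0)/T = ln(4.5754)/2.47983… = 0.613226… → 0.6132

0.6132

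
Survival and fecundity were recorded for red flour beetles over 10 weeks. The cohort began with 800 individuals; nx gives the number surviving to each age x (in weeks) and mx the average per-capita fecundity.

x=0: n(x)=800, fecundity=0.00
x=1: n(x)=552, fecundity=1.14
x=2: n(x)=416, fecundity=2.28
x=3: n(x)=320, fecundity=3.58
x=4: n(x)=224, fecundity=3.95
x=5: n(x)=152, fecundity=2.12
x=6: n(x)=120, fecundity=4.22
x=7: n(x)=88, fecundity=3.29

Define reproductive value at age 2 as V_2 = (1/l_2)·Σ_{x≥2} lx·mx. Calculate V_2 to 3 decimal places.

lx = nx/n0 = nx/800: 1, 0.69, 0.52, 0.4, 0.28, 0.19, 0.15, 0.11
lx·mx for x ≥ 2: 1.1856, 1.432, 1.106, 0.4028, 0.633, 0.3619 → sum = 5.1213
V_2 = 5.1213 / l_2 = 5.1213 / 0.52 = 9.848654… → 9.849

9.849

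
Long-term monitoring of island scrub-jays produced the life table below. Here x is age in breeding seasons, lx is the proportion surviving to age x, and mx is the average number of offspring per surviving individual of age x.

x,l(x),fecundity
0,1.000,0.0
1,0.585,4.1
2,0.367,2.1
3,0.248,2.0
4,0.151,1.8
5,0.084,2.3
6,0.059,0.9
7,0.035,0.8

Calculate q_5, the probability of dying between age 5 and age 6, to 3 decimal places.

0.298

q_5 = (l_5 − l_6) / l_5 = (0.084 − 0.059) / 0.084
     = 0.025 / 0.084 = 0.297619… → 0.298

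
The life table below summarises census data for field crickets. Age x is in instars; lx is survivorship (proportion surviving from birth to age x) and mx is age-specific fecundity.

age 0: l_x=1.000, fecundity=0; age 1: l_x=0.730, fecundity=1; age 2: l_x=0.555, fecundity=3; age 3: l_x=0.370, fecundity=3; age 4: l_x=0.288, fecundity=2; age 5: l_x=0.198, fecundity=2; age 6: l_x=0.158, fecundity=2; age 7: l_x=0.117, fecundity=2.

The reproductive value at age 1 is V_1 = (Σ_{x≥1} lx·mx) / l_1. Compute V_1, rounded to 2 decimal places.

lx·mx for x ≥ 1: 0.73, 1.665, 1.11, 0.576, 0.396, 0.316, 0.234 → sum = 5.027
V_1 = 5.027 / l_1 = 5.027 / 0.73 = 6.886301… → 6.89

6.89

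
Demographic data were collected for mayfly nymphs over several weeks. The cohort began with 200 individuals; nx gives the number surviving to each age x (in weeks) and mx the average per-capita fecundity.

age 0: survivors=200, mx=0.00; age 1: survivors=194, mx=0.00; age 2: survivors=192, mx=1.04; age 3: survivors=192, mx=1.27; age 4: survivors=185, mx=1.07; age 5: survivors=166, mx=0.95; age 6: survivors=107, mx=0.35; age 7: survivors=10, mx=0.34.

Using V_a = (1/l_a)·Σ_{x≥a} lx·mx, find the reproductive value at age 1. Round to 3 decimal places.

4.330

lx = nx/n0 = nx/200: 1, 0.97, 0.96, 0.96, 0.925, 0.83, 0.535, 0.05
lx·mx for x ≥ 1: 0, 0.9984, 1.2192, 0.98975, 0.7885, 0.18725, 0.017 → sum = 4.2001
V_1 = 4.2001 / l_1 = 4.2001 / 0.97 = 4.33 → 4.330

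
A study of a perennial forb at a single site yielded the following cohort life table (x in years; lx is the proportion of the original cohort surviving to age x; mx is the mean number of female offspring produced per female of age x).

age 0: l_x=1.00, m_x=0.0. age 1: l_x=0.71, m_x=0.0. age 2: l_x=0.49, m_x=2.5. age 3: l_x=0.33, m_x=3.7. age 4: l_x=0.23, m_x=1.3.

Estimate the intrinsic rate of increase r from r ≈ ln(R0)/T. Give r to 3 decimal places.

R0 = Σ lx·mx = 0 + 0 + 1.225 + 1.221 + 0.299 = 2.745
Σ x·lx·mx = 7.309; T = 7.309/2.745 = 2.66266…
r ≈ ln(R0)/T = ln(2.745)/2.66266… = 0.37924… → 0.379

0.379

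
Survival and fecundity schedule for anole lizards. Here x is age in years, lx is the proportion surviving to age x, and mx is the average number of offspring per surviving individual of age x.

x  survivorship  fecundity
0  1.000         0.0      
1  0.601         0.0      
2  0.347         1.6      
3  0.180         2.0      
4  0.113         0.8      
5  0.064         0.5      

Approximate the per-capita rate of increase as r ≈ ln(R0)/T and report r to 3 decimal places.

R0 = Σ lx·mx = 0 + 0 + 0.5552 + 0.36 + 0.0904 + 0.032 = 1.0376
Σ x·lx·mx = 2.712; T = 2.712/1.0376 = 2.61372…
r ≈ ln(R0)/T = ln(1.0376)/2.61372… = 0.01412… → 0.014

0.014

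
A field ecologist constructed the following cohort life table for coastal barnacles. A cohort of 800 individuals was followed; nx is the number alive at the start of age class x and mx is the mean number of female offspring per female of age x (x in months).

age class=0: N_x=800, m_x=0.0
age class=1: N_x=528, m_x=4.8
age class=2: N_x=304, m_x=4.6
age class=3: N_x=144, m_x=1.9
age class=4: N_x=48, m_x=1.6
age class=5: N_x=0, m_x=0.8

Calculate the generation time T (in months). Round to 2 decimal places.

1.51

lx = nx/n0 = nx/800: 1, 0.66, 0.38, 0.18, 0.06, 0
lx·mx: 0, 3.168, 1.748, 0.342, 0.096, 0 → R0 = 5.354
x·lx·mx: 0, 3.168, 3.496, 1.026, 0.384, 0 → Σ = 8.074
T = 8.074 / 5.354 = 1.508031… → 1.51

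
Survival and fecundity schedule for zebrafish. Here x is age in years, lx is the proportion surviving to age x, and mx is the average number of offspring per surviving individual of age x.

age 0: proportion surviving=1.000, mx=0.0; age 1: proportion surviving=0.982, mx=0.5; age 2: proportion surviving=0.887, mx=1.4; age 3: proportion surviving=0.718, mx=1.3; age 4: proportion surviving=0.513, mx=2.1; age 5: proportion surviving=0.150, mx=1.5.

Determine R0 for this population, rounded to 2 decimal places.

lx·mx by age: 0, 0.491, 1.2418, 0.9334, 1.0773, 0.225
R0 = Σ lx·mx = 3.9685 → 3.97

3.97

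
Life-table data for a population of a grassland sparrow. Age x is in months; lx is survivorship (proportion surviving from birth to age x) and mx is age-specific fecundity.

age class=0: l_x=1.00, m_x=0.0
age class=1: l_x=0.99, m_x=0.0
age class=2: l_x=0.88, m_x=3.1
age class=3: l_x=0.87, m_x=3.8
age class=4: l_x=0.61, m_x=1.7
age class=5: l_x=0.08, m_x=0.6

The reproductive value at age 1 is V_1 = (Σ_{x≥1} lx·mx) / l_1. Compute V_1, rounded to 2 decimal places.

7.19

lx·mx for x ≥ 1: 0, 2.728, 3.306, 1.037, 0.048 → sum = 7.119
V_1 = 7.119 / l_1 = 7.119 / 0.99 = 7.190909… → 7.19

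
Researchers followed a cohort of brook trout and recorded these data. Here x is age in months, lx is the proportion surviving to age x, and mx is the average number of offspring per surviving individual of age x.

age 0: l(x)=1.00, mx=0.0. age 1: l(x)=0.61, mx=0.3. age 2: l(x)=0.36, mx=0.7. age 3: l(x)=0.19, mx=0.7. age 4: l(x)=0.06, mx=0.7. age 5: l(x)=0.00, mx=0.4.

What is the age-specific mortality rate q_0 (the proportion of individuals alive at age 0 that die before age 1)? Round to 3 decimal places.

0.390

q_0 = (l_0 − l_1) / l_0 = (1 − 0.61) / 1
     = 0.39 / 1 = 0.39 → 0.390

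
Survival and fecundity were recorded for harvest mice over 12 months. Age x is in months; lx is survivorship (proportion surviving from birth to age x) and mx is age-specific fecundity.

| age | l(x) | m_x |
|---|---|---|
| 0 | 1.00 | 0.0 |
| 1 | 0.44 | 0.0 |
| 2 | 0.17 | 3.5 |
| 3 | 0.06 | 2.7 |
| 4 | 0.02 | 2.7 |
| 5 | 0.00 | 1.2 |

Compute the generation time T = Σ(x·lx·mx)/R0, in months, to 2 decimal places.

2.33

lx·mx: 0, 0, 0.595, 0.162, 0.054, 0 → R0 = 0.811
x·lx·mx: 0, 0, 1.19, 0.486, 0.216, 0 → Σ = 1.892
T = 1.892 / 0.811 = 2.332922… → 2.33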